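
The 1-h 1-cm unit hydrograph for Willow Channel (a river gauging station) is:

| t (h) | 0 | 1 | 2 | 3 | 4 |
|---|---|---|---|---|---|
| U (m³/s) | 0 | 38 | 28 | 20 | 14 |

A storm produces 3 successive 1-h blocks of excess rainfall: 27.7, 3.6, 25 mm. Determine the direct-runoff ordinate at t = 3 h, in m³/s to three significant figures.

Q ≈ 160 m³/s

By discrete convolution, Q_j = Σ (P_i / 10 mm) · U_{j−i}.
At t = 3 h (j=3): Q = (27.7/10)·20 + (3.6/10)·28 + (25/10)·38 = 160 m³/s.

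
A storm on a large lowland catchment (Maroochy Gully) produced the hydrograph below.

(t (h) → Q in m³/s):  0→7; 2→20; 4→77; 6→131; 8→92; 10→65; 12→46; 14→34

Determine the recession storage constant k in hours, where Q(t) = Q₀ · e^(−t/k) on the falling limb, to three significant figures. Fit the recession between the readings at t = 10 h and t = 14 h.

On the falling limb, Q drops from 65 to 34 m³/s between t = 10 h and t = 14 h (Δt = 4 h).
k = −Δt / ln(Q₂/Q₁) = −4 / ln(34/65) = 6.17 h.

k ≈ 6.17 h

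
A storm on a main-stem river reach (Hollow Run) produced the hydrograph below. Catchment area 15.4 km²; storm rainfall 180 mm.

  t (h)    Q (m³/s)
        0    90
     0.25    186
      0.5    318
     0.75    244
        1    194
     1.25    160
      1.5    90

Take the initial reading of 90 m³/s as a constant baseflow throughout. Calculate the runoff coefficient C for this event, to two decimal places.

C ≈ 0.21

ΣQ_DR = 652.0 m³/s; V = ΣQ_DR·Δt = 5.868 × 10^5 m³.
Runoff depth d = V / A = 38.10 mm.
C = d / P = 38.10 / 180 = 0.21.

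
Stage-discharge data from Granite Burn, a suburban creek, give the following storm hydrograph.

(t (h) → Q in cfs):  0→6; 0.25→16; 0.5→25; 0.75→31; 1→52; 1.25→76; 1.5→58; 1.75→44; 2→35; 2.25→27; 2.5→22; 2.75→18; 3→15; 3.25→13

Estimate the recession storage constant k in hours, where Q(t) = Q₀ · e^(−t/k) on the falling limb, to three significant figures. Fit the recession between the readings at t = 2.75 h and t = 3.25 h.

On the falling limb, Q drops from 18 to 13 cfs between t = 2.75 h and t = 3.25 h (Δt = 0.5 h).
k = −Δt / ln(Q₂/Q₁) = −0.5 / ln(13/18) = 1.54 h.

k ≈ 1.54 h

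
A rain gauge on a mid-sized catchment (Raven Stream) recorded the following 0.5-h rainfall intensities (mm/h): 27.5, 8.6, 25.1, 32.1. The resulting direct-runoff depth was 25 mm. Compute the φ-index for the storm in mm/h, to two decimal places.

Only the 3 blocks with intensity above φ contribute runoff: 27.5, 25.1, 32.1 mm/h.
Σ(I−φ)·Δt = d  ⇒  (27.5+25.1+32.1 − 3φ)·0.5 = 25
φ = (84.70 − 25/0.5) / 3 = 11.57 mm/h.

φ ≈ 11.57 mm/h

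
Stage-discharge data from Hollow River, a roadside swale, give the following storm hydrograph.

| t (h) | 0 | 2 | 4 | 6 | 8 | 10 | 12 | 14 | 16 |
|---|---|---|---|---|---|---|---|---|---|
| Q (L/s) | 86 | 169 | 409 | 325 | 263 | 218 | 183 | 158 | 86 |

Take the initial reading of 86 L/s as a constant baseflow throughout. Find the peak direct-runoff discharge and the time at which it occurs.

Subtracting baseflow gives direct-runoff ordinates: 0.0, 83.0, 323.0, 239.0, 177.0, 132.0, 97.0, 72.0, 0.0 L/s.
The maximum is 323.0 L/s, occurring at the reading for t = 4 h.

Q_p = 323.0 L/s at t = 4 h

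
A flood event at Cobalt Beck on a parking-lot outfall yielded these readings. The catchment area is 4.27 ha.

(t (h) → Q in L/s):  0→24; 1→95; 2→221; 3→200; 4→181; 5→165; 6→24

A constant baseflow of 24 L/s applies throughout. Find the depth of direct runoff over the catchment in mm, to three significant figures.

d ≈ 62.6 mm

Direct runoff: 0.0, 71.0, 197.0, 176.0, 157.0, 141.0, 0.0 L/s; ΣQ_DR = 742.0 L/s.
V = ΣQ_DR · Δt = 742.0 × 3600 s = 2.671 × 10^6 L.
Over A = 4.27 ha, depth = V / A = 62.6 mm.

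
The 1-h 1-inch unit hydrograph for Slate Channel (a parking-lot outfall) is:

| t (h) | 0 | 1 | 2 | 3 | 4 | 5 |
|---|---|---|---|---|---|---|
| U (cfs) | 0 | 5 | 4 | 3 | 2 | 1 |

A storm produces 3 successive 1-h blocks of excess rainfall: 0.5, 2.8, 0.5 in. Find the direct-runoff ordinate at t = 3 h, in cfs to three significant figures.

By discrete convolution, Q_j = Σ (P_i / 1 in) · U_{j−i}.
At t = 3 h (j=3): Q = (0.5/1)·3 + (2.8/1)·4 + (0.5/1)·5 = 15.2 cfs.

Q ≈ 15.2 cfs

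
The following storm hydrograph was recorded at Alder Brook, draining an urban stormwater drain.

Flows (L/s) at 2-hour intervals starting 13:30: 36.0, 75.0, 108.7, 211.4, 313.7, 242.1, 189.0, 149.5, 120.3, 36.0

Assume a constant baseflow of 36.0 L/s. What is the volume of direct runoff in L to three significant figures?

Direct-runoff ordinates (Q − Q_b): 0.0, 39.0, 72.7, 175.4, 277.7, 206.1, 153.0, 113.5, 84.3, 0.0 L/s.
ΣQ_DR = 1122 L/s.
With Δt = 2 h = 7200 s, V = ΣQ_DR · Δt = 1122 × 7200 = 8.08 × 10^6 L.

V ≈ 8.08 × 10^6 L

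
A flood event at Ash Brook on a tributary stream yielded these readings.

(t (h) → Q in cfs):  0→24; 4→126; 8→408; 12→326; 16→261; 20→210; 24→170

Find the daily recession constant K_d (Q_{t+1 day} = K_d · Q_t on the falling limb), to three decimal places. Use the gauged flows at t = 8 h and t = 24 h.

Between t = 8 h and t = 24 h the flow falls from 408 to 170 cfs over 4×4 h = 16 h.
Per-interval ratio K = (170/408)^(1/4) = 0.8034; K_d = K^(24/4) = 0.269.

K_d ≈ 0.269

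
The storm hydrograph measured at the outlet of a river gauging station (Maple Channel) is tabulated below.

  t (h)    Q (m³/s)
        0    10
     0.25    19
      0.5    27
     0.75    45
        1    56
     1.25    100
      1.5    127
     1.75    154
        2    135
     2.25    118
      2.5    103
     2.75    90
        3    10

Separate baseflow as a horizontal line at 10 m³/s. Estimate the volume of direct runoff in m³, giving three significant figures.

V ≈ 7.78 × 10^5 m³

Direct-runoff ordinates (Q − Q_b): 0.0, 9.0, 17.0, 35.0, 46.0, 90.0, 117.0, 144.0, 125.0, 108.0, 93.0, 80.0, 0.0 m³/s.
ΣQ_DR = 864.0 m³/s.
With Δt = 0.25 h = 900 s, V = ΣQ_DR · Δt = 864.0 × 900 = 7.78 × 10^5 m³.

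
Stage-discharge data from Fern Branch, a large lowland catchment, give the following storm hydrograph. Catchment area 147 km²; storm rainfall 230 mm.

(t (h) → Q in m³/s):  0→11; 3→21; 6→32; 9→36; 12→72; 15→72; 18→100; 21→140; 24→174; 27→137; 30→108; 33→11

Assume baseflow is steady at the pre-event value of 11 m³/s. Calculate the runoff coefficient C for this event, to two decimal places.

C ≈ 0.25

ΣQ_DR = 782.0 m³/s; V = ΣQ_DR·Δt = 8.446 × 10^6 m³.
Runoff depth d = V / A = 57.45 mm.
C = d / P = 57.45 / 230 = 0.25.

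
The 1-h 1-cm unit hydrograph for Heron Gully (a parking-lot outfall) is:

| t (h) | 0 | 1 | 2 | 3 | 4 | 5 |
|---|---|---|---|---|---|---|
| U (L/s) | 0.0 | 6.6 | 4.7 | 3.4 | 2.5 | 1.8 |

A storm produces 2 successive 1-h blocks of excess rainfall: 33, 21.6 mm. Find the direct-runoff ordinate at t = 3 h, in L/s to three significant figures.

By discrete convolution, Q_j = Σ (P_i / 10 mm) · U_{j−i}.
At t = 3 h (j=3): Q = (33/10)·3.4 + (21.6/10)·4.7 = 21.4 L/s.

Q ≈ 21.4 L/s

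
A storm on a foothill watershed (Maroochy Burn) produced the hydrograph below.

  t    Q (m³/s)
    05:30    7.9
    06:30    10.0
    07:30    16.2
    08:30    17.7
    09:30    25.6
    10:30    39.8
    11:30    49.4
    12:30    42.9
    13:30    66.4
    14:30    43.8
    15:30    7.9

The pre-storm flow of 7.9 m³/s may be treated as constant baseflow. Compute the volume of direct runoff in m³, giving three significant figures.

Direct-runoff ordinates (Q − Q_b): 0.0, 2.1, 8.3, 9.8, 17.7, 31.9, 41.5, 35.0, 58.5, 35.9, 0.0 m³/s.
ΣQ_DR = 240.7 m³/s.
With Δt = 1 h = 3600 s, V = ΣQ_DR · Δt = 240.7 × 3600 = 8.67 × 10^5 m³.

V ≈ 8.67 × 10^5 m³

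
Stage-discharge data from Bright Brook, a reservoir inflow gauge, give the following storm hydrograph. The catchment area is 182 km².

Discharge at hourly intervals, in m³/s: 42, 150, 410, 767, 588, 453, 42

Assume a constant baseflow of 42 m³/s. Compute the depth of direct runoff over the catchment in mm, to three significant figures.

d ≈ 42.7 mm

Direct runoff: 0.0, 108.0, 368.0, 725.0, 546.0, 411.0, 0.0 m³/s; ΣQ_DR = 2158 m³/s.
V = ΣQ_DR · Δt = 2158 × 3600 s = 7.769 × 10^6 m³.
Over A = 182 km², depth = V / A = 42.7 mm.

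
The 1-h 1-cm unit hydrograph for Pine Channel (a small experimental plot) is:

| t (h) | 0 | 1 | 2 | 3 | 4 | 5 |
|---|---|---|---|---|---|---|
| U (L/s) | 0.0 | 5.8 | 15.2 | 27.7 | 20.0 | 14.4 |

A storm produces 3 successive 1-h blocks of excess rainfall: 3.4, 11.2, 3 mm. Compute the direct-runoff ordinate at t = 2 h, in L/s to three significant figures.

By discrete convolution, Q_j = Σ (P_i / 10 mm) · U_{j−i}.
At t = 2 h (j=2): Q = (3.4/10)·15.2 + (11.2/10)·5.8 + (3/10)·0.0 = 11.7 L/s.

Q ≈ 11.7 L/s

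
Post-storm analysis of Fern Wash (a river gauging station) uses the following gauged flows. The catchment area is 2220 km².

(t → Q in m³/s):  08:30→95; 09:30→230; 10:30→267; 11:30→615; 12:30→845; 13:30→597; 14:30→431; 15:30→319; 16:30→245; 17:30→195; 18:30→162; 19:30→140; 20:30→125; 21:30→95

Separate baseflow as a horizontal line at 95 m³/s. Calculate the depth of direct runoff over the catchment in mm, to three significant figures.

Direct runoff: 0.0, 135.0, 172.0, 520.0, 750.0, 502.0, 336.0, 224.0, 150.0, 100.0, 67.0, 45.0, 30.0, 0.0 m³/s; ΣQ_DR = 3031 m³/s.
V = ΣQ_DR · Δt = 3031 × 3600 s = 1.091 × 10^7 m³.
Over A = 2220 km², depth = V / A = 4.92 mm.

d ≈ 4.92 mm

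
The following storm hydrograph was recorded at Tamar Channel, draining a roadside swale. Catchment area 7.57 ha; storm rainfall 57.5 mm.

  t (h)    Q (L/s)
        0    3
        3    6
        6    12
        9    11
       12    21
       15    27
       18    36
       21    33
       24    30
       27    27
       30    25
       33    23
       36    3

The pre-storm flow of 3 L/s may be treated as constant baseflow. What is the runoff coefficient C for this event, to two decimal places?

C ≈ 0.54

ΣQ_DR = 218.0 L/s; V = ΣQ_DR·Δt = 2.354 × 10^6 L.
Runoff depth d = V / A = 31.10 mm.
C = d / P = 31.10 / 57.5 = 0.54.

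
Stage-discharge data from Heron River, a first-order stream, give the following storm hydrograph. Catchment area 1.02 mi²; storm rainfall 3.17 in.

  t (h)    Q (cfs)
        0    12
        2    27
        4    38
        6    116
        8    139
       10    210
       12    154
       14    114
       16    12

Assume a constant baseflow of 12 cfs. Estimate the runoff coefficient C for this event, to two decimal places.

C ≈ 0.68

ΣQ_DR = 714.0 cfs; V = ΣQ_DR·Δt = 5.141 × 10^6 ft³.
Runoff depth d = V / A = 2.169 in.
C = d / P = 2.169 / 3.17 = 0.68.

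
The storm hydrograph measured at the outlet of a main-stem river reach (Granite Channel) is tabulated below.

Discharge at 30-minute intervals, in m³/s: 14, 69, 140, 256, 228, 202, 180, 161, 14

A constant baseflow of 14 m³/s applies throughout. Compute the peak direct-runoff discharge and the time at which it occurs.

Q_p = 242.0 m³/s at t = 1.5 h

Subtracting baseflow gives direct-runoff ordinates: 0.0, 55.0, 126.0, 242.0, 214.0, 188.0, 166.0, 147.0, 0.0 m³/s.
The maximum is 242.0 m³/s, occurring at the reading for t = 1.5 h.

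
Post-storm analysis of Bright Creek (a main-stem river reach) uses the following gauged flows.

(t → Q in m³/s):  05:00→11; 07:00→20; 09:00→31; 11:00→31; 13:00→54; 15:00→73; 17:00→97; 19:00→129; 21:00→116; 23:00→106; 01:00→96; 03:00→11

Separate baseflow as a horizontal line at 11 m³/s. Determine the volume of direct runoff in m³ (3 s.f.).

Direct-runoff ordinates (Q − Q_b): 0.0, 9.0, 20.0, 20.0, 43.0, 62.0, 86.0, 118.0, 105.0, 95.0, 85.0, 0.0 m³/s.
ΣQ_DR = 643.0 m³/s.
With Δt = 2 h = 7200 s, V = ΣQ_DR · Δt = 643.0 × 7200 = 4.63 × 10^6 m³.

V ≈ 4.63 × 10^6 m³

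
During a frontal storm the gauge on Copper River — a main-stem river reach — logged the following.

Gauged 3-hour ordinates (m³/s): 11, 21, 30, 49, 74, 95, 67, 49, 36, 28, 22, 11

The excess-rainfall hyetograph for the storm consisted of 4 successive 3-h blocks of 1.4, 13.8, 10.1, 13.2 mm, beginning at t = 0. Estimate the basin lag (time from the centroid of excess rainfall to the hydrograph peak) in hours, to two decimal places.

Centroid of excess rainfall: t_c = Σ P_i·t̄_i / ΣP_i = 7.2351 h (block centres at 1.5, 4.5, 7.5, 10.5 h).
Hydrograph peak occurs at t = 15 h, so basin lag t_L = 15 − 7.2351 = 7.76 h.

t_L ≈ 7.76 h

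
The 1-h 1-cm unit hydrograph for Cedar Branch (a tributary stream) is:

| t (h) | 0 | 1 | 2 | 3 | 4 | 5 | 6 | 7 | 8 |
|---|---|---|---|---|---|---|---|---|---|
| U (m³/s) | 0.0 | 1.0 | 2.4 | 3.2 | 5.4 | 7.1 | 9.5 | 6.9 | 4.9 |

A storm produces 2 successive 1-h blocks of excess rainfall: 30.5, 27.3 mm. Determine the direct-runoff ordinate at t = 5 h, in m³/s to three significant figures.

By discrete convolution, Q_j = Σ (P_i / 10 mm) · U_{j−i}.
At t = 5 h (j=5): Q = (30.5/10)·7.1 + (27.3/10)·5.4 = 36.4 m³/s.

Q ≈ 36.4 m³/s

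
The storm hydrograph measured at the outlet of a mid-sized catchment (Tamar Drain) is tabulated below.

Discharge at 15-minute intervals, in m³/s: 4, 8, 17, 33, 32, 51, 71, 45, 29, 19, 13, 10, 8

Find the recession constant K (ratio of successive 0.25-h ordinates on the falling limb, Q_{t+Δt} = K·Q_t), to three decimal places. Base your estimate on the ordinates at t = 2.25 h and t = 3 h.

Using the recession-limb readings at t = 2.25 h and t = 3 h: Q falls from 19 to 8 m³/s over 3 intervals.
K = (Q₂/Q₁)^(1/3) = (8/19)^(1/3) = 0.750.

K ≈ 0.750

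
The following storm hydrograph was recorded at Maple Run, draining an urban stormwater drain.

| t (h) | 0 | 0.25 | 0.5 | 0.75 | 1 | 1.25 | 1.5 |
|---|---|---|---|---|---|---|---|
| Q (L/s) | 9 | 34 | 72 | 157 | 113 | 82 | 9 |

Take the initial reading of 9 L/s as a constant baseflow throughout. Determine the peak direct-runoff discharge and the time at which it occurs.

Q_p = 148.0 L/s at t = 0.75 h

Subtracting baseflow gives direct-runoff ordinates: 0.0, 25.0, 63.0, 148.0, 104.0, 73.0, 0.0 L/s.
The maximum is 148.0 L/s, occurring at the reading for t = 0.75 h.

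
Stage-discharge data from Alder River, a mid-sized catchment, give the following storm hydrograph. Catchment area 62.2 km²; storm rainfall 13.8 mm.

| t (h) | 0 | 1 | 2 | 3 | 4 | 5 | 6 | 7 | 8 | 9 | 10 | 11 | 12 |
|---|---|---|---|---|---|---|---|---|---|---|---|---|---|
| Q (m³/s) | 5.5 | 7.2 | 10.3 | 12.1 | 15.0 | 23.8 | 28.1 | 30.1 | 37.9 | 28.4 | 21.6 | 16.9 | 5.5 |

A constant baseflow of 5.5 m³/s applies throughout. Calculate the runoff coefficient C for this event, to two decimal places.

ΣQ_DR = 170.9 m³/s; V = ΣQ_DR·Δt = 6.152 × 10^5 m³.
Runoff depth d = V / A = 9.891 mm.
C = d / P = 9.891 / 13.8 = 0.72.

C ≈ 0.72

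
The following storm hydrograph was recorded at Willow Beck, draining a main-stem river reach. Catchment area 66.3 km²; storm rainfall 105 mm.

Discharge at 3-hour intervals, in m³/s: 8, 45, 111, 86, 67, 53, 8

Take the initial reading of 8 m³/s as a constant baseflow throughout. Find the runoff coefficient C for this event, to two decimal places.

ΣQ_DR = 322.0 m³/s; V = ΣQ_DR·Δt = 3.478 × 10^6 m³.
Runoff depth d = V / A = 52.45 mm.
C = d / P = 52.45 / 105 = 0.50.

C ≈ 0.50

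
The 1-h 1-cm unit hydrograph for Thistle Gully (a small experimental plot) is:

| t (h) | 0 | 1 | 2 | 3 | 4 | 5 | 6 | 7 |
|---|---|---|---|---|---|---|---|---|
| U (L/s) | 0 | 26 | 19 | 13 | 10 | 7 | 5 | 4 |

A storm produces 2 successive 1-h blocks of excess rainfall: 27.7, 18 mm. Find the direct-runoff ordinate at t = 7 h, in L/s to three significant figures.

By discrete convolution, Q_j = Σ (P_i / 10 mm) · U_{j−i}.
At t = 7 h (j=7): Q = (27.7/10)·4 + (18/10)·5 = 20.1 L/s.

Q ≈ 20.1 L/s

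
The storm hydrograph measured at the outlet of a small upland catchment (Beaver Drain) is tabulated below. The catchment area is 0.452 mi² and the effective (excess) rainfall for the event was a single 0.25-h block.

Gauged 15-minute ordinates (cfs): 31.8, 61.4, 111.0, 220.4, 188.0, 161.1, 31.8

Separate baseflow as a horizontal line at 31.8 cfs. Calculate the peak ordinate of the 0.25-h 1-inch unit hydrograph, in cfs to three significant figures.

U_p ≈ 378 cfs

Direct runoff: 0.0, 29.6, 79.2, 188.6, 156.2, 129.3, 0.0 cfs; ΣQ_DR = 582.9 cfs, peak = 188.6 cfs.
Runoff depth d = ΣQ_DR·Δt / A = 582.9 × 900 / (0.452 mi²) = 0.4996 in.
The 1-inch UH is the DRH scaled by (1 in)/d, so U_p = 188.6 × 1/0.4996 = 378 cfs.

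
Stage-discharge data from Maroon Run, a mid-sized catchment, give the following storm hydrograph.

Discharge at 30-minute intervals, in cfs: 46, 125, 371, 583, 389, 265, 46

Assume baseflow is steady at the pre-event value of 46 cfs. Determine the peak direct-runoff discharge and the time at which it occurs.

Subtracting baseflow gives direct-runoff ordinates: 0.0, 79.0, 325.0, 537.0, 343.0, 219.0, 0.0 cfs.
The maximum is 537.0 cfs, occurring at the reading for t = 1.5 h.

Q_p = 537.0 cfs at t = 1.5 h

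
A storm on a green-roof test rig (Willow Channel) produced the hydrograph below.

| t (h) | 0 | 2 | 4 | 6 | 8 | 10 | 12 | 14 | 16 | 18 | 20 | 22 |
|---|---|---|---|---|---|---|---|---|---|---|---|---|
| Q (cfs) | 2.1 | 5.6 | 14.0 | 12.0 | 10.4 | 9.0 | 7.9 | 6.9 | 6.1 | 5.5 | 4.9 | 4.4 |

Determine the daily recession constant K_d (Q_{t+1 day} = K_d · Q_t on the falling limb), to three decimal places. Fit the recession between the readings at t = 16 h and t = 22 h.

Between t = 16 h and t = 22 h the flow falls from 6.1 to 4.4 cfs over 3×2 h = 6 h.
Per-interval ratio K = (4.4/6.1)^(1/3) = 0.8968; K_d = K^(24/2) = 0.271.

K_d ≈ 0.271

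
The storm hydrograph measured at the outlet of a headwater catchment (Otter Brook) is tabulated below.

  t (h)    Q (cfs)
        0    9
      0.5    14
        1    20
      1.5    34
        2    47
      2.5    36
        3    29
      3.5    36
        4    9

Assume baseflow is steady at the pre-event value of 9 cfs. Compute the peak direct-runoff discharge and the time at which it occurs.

Q_p = 38.0 cfs at t = 2 h

Subtracting baseflow gives direct-runoff ordinates: 0.0, 5.0, 11.0, 25.0, 38.0, 27.0, 20.0, 27.0, 0.0 cfs.
The maximum is 38.0 cfs, occurring at the reading for t = 2 h.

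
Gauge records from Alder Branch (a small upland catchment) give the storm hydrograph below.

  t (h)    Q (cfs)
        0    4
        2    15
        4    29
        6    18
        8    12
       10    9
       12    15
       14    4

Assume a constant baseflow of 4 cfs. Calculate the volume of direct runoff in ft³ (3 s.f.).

V ≈ 5.33 × 10^5 ft³

Direct-runoff ordinates (Q − Q_b): 0.0, 11.0, 25.0, 14.0, 8.0, 5.0, 11.0, 0.0 cfs.
ΣQ_DR = 74.00 cfs.
With Δt = 2 h = 7200 s, V = ΣQ_DR · Δt = 74.00 × 7200 = 5.33 × 10^5 ft³.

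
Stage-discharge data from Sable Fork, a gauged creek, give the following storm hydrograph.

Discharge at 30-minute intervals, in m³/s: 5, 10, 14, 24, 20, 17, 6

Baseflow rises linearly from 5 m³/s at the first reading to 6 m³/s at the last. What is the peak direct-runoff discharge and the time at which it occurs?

Q_p = 18.50 m³/s at t = 1.5 h

Subtracting baseflow gives direct-runoff ordinates: 0.00, 4.83, 8.67, 18.50, 14.33, 11.17, 0.00 m³/s.
The maximum is 18.50 m³/s, occurring at the reading for t = 1.5 h.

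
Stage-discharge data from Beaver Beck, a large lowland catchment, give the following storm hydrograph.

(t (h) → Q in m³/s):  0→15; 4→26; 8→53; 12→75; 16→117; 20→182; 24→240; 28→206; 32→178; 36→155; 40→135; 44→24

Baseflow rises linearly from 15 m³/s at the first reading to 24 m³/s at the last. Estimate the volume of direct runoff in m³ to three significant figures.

Direct-runoff ordinates (Q − Q_b): 0.00, 10.18, 36.36, 57.55, 98.73, 162.91, 220.09, 185.27, 156.45, 132.64, 111.82, 0.00 m³/s.
ΣQ_DR = 1172 m³/s.
With Δt = 4 h = 14400 s, V = ΣQ_DR · Δt = 1172 × 14400 = 1.69 × 10^7 m³.

V ≈ 1.69 × 10^7 m³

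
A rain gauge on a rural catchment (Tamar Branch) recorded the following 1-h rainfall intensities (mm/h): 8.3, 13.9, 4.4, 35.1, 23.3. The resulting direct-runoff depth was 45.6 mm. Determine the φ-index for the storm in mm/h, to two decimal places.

φ ≈ 8.90 mm/h

Only the 3 blocks with intensity above φ contribute runoff: 13.9, 35.1, 23.3 mm/h.
Σ(I−φ)·Δt = d  ⇒  (13.9+35.1+23.3 − 3φ)·1 = 45.6
φ = (72.30 − 45.6/1) / 3 = 8.90 mm/h.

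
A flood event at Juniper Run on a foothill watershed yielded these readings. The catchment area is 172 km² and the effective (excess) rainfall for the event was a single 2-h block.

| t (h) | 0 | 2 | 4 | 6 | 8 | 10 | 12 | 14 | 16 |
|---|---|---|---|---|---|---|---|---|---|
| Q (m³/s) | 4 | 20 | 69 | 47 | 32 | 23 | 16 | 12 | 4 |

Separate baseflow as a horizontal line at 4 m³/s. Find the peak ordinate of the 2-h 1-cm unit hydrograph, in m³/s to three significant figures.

Direct runoff: 0.0, 16.0, 65.0, 43.0, 28.0, 19.0, 12.0, 8.0, 0.0 m³/s; ΣQ_DR = 191.0 m³/s, peak = 65.0 m³/s.
Runoff depth d = ΣQ_DR·Δt / A = 191.0 × 7200 / (172 km²) = 7.995 mm.
The 1-cm UH is the DRH scaled by (10 mm)/d, so U_p = 65.0 × 10/7.995 = 81.3 m³/s.

U_p ≈ 81.3 m³/s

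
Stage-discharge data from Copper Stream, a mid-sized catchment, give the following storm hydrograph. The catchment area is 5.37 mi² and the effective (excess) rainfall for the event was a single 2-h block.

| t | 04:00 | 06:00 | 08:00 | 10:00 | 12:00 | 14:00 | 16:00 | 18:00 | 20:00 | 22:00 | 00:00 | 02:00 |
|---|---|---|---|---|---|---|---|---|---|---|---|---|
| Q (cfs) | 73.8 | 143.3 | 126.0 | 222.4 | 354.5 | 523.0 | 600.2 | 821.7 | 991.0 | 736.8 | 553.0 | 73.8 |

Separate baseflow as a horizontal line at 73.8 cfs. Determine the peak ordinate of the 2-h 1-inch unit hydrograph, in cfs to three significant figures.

Direct runoff: 0.0, 69.5, 52.2, 148.6, 280.7, 449.2, 526.4, 747.9, 917.2, 663.0, 479.2, 0.0 cfs; ΣQ_DR = 4334 cfs, peak = 917.2 cfs.
Runoff depth d = ΣQ_DR·Δt / A = 4334 × 7200 / (5.37 mi²) = 2.501 in.
The 1-inch UH is the DRH scaled by (1 in)/d, so U_p = 917.2 × 1/2.501 = 367 cfs.

U_p ≈ 367 cfs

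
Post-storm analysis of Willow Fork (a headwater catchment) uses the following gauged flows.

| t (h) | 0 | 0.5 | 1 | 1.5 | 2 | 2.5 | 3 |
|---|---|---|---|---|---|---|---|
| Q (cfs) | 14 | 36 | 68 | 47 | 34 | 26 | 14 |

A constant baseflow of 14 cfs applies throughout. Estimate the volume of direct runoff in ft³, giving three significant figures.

V ≈ 2.54 × 10^5 ft³

Direct-runoff ordinates (Q − Q_b): 0.0, 22.0, 54.0, 33.0, 20.0, 12.0, 0.0 cfs.
ΣQ_DR = 141.0 cfs.
With Δt = 0.5 h = 1800 s, V = ΣQ_DR · Δt = 141.0 × 1800 = 2.54 × 10^5 ft³.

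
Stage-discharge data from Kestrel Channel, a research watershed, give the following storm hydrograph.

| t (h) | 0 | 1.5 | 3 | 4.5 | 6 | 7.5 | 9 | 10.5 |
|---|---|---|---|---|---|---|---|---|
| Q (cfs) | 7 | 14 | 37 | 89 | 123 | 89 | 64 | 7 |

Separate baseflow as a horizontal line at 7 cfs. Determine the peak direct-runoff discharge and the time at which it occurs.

Subtracting baseflow gives direct-runoff ordinates: 0.0, 7.0, 30.0, 82.0, 116.0, 82.0, 57.0, 0.0 cfs.
The maximum is 116.0 cfs, occurring at the reading for t = 6 h.

Q_p = 116.0 cfs at t = 6 h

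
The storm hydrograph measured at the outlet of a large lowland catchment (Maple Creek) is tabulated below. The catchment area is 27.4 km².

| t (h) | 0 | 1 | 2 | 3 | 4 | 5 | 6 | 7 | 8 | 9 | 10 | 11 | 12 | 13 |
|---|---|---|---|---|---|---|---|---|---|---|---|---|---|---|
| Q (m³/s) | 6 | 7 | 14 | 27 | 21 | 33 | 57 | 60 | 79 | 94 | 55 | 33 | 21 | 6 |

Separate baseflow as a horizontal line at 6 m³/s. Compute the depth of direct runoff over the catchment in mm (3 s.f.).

Direct runoff: 0.0, 1.0, 8.0, 21.0, 15.0, 27.0, 51.0, 54.0, 73.0, 88.0, 49.0, 27.0, 15.0, 0.0 m³/s; ΣQ_DR = 429.0 m³/s.
V = ΣQ_DR · Δt = 429.0 × 3600 s = 1.544 × 10^6 m³.
Over A = 27.4 km², depth = V / A = 56.4 mm.

d ≈ 56.4 mm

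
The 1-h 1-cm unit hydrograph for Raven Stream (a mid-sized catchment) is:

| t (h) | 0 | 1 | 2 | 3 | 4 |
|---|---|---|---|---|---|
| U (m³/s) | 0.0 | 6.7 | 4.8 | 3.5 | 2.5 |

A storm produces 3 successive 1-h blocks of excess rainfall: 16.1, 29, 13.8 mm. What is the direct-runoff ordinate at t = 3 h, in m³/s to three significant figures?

Q ≈ 28.8 m³/s

By discrete convolution, Q_j = Σ (P_i / 10 mm) · U_{j−i}.
At t = 3 h (j=3): Q = (16.1/10)·3.5 + (29/10)·4.8 + (13.8/10)·6.7 = 28.8 m³/s.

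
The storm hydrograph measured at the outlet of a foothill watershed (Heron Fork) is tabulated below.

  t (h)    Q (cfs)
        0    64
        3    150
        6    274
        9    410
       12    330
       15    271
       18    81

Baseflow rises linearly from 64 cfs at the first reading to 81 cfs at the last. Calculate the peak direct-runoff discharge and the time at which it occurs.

Subtracting baseflow gives direct-runoff ordinates: 0.00, 83.17, 204.33, 337.50, 254.67, 192.83, 0.00 cfs.
The maximum is 337.50 cfs, occurring at the reading for t = 9 h.

Q_p = 337.50 cfs at t = 9 h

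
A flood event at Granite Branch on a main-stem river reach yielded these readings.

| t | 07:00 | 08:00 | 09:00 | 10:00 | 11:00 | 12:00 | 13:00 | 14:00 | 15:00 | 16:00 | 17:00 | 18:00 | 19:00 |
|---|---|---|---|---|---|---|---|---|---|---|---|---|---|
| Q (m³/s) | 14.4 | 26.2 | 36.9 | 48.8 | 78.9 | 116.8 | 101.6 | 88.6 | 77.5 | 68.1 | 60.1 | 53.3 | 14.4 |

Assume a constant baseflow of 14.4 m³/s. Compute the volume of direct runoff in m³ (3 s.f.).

Direct-runoff ordinates (Q − Q_b): 0.0, 11.8, 22.5, 34.4, 64.5, 102.4, 87.2, 74.2, 63.1, 53.7, 45.7, 38.9, 0.0 m³/s.
ΣQ_DR = 598.4 m³/s.
With Δt = 1 h = 3600 s, V = ΣQ_DR · Δt = 598.4 × 3600 = 2.15 × 10^6 m³.

V ≈ 2.15 × 10^6 m³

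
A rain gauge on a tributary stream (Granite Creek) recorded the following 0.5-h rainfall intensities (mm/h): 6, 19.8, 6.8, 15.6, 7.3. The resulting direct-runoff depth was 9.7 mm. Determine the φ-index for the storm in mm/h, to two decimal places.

φ ≈ 8.00 mm/h

Only the 2 blocks with intensity above φ contribute runoff: 19.8, 15.6 mm/h.
Σ(I−φ)·Δt = d  ⇒  (19.8+15.6 − 2φ)·0.5 = 9.7
φ = (35.40 − 9.7/0.5) / 2 = 8.00 mm/h.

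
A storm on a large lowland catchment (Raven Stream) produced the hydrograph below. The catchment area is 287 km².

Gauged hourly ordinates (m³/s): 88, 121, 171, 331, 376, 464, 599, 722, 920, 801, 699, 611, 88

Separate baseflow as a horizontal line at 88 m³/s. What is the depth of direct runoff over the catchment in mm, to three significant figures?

Direct runoff: 0.0, 33.0, 83.0, 243.0, 288.0, 376.0, 511.0, 634.0, 832.0, 713.0, 611.0, 523.0, 0.0 m³/s; ΣQ_DR = 4847 m³/s.
V = ΣQ_DR · Δt = 4847 × 3600 s = 1.745 × 10^7 m³.
Over A = 287 km², depth = V / A = 60.8 mm.

d ≈ 60.8 mm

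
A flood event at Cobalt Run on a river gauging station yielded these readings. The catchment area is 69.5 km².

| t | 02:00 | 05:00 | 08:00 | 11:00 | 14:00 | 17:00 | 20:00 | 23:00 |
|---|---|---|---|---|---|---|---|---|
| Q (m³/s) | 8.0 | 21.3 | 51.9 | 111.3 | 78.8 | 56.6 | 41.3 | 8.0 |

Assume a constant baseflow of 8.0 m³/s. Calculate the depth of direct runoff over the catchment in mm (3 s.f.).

d ≈ 48.7 mm

Direct runoff: 0.0, 13.3, 43.9, 103.3, 70.8, 48.6, 33.3, 0.0 m³/s; ΣQ_DR = 313.2 m³/s.
V = ΣQ_DR · Δt = 313.2 × 10800 s = 3.383 × 10^6 m³.
Over A = 69.5 km², depth = V / A = 48.7 mm.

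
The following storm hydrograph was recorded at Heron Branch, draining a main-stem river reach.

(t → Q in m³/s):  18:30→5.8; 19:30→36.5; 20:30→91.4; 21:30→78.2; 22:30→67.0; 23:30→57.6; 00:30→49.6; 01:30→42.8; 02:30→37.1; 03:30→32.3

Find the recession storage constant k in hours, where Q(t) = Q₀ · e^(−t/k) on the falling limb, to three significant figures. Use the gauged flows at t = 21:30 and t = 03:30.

k ≈ 6.79 h

On the falling limb, Q drops from 78.2 to 32.3 m³/s between t = 21:30 and t = 03:30 (Δt = 6 h).
k = −Δt / ln(Q₂/Q₁) = −6 / ln(32.3/78.2) = 6.79 h.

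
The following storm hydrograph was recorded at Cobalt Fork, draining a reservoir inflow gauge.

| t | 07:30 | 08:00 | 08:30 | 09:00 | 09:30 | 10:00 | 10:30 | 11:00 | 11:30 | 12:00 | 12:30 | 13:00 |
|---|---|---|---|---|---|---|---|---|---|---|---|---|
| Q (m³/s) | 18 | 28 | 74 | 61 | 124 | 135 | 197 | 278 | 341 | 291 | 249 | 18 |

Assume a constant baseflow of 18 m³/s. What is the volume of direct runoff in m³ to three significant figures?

V ≈ 2.88 × 10^6 m³

Direct-runoff ordinates (Q − Q_b): 0.0, 10.0, 56.0, 43.0, 106.0, 117.0, 179.0, 260.0, 323.0, 273.0, 231.0, 0.0 m³/s.
ΣQ_DR = 1598 m³/s.
With Δt = 0.5 h = 1800 s, V = ΣQ_DR · Δt = 1598 × 1800 = 2.88 × 10^6 m³.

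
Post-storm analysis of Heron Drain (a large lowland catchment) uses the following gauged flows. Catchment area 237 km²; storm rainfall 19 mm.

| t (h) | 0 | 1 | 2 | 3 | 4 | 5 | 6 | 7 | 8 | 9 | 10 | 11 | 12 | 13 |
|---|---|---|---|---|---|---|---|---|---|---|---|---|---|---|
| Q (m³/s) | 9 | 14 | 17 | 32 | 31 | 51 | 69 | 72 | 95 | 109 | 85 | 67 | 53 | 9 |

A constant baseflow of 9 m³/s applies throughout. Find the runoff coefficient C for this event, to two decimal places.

ΣQ_DR = 587.0 m³/s; V = ΣQ_DR·Δt = 2.113 × 10^6 m³.
Runoff depth d = V / A = 8.916 mm.
C = d / P = 8.916 / 19 = 0.47.

C ≈ 0.47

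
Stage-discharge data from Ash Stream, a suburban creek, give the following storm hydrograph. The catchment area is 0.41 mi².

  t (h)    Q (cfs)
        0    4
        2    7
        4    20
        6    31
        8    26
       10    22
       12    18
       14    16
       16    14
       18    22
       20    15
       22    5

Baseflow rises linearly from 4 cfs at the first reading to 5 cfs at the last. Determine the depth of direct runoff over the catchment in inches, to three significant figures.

d ≈ 1.10 in

Direct runoff: 0.00, 2.91, 15.82, 26.73, 21.64, 17.55, 13.45, 11.36, 9.27, 17.18, 10.09, 0.00 cfs; ΣQ_DR = 146.0 cfs.
V = ΣQ_DR · Δt = 146.0 × 7200 s = 1.051 × 10^6 ft³.
Over A = 0.41 mi², depth = V / A = 1.10 in.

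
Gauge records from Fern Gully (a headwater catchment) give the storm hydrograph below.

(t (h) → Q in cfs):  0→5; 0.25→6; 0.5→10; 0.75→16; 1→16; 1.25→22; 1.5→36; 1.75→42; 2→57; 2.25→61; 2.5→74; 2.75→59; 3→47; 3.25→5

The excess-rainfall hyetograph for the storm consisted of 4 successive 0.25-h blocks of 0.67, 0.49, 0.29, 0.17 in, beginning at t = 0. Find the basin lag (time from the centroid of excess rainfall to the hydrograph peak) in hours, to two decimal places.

t_L ≈ 2.13 h

Centroid of excess rainfall: t_c = Σ P_i·t̄_i / ΣP_i = 0.3688 h (block centres at 0.125, 0.375, 0.625, 0.875 h).
Hydrograph peak occurs at t = 2.5 h, so basin lag t_L = 2.5 − 0.3688 = 2.13 h.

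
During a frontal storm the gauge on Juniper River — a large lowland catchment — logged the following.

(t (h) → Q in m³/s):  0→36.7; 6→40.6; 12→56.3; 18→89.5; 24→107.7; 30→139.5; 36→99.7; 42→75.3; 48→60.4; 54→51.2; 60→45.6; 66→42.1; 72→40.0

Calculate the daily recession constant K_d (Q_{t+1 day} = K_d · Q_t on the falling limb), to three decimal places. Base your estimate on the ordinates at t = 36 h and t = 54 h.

K_d ≈ 0.411

Between t = 36 h and t = 54 h the flow falls from 99.7 to 51.2 m³/s over 3×6 h = 18 h.
Per-interval ratio K = (51.2/99.7)^(1/3) = 0.8008; K_d = K^(24/6) = 0.411.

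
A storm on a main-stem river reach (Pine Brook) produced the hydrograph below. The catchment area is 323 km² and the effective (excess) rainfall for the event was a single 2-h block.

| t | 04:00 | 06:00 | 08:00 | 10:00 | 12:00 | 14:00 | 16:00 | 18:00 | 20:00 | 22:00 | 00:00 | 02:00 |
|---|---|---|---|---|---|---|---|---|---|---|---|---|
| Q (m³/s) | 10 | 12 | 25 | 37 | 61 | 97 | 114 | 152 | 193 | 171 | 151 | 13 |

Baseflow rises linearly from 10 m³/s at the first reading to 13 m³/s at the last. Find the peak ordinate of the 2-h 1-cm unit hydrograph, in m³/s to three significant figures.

Direct runoff: 0.00, 1.73, 14.45, 26.18, 49.91, 85.64, 102.36, 140.09, 180.82, 158.55, 138.27, 0.00 m³/s; ΣQ_DR = 898.0 m³/s, peak = 180.82 m³/s.
Runoff depth d = ΣQ_DR·Δt / A = 898.0 × 7200 / (323 km²) = 20.02 mm.
The 1-cm UH is the DRH scaled by (10 mm)/d, so U_p = 180.82 × 10/20.02 = 90.3 m³/s.

U_p ≈ 90.3 m³/s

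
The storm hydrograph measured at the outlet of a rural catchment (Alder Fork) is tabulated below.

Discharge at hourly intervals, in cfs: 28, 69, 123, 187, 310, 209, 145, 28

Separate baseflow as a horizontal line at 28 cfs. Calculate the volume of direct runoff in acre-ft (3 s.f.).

Direct-runoff ordinates (Q − Q_b): 0.0, 41.0, 95.0, 159.0, 282.0, 181.0, 117.0, 0.0 cfs.
ΣQ_DR = 875.0 cfs.
With Δt = 1 h = 3600 s, V = ΣQ_DR · Δt = 875.0 × 3600 = 3.15 × 10^6 ft³ = 72.3 acre-ft.

V ≈ 72.3 acre-ft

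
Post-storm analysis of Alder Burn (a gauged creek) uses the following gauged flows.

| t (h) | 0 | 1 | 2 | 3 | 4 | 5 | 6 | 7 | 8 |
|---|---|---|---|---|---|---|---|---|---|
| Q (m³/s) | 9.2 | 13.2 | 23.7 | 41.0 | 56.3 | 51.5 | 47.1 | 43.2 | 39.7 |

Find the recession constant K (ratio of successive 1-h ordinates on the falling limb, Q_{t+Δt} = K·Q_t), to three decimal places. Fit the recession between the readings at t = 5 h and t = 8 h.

K ≈ 0.917

Using the recession-limb readings at t = 5 h and t = 8 h: Q falls from 51.5 to 39.7 m³/s over 3 intervals.
K = (Q₂/Q₁)^(1/3) = (39.7/51.5)^(1/3) = 0.917.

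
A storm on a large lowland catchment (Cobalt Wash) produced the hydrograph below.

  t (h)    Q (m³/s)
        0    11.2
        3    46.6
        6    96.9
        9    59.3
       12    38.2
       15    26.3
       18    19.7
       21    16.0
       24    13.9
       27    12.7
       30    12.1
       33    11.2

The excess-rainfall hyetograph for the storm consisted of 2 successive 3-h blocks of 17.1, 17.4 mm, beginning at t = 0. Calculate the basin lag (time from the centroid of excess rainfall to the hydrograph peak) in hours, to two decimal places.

Centroid of excess rainfall: t_c = Σ P_i·t̄_i / ΣP_i = 3.0130 h (block centres at 1.5, 4.5 h).
Hydrograph peak occurs at t = 6 h, so basin lag t_L = 6 − 3.0130 = 2.99 h.

t_L ≈ 2.99 h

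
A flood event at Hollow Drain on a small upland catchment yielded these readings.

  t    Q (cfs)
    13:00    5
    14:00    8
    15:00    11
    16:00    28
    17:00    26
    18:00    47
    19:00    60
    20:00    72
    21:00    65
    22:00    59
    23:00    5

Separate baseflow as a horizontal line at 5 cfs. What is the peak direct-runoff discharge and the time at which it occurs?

Subtracting baseflow gives direct-runoff ordinates: 0.0, 3.0, 6.0, 23.0, 21.0, 42.0, 55.0, 67.0, 60.0, 54.0, 0.0 cfs.
The maximum is 67.0 cfs, occurring at the reading for t = 20:00.

Q_p = 67.0 cfs at t = 20:00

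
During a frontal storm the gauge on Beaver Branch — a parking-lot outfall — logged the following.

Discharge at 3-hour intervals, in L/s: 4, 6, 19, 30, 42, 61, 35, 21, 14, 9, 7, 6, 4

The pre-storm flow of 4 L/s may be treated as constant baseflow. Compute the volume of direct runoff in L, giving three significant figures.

V ≈ 2.22 × 10^6 L

Direct-runoff ordinates (Q − Q_b): 0.0, 2.0, 15.0, 26.0, 38.0, 57.0, 31.0, 17.0, 10.0, 5.0, 3.0, 2.0, 0.0 L/s.
ΣQ_DR = 206.0 L/s.
With Δt = 3 h = 10800 s, V = ΣQ_DR · Δt = 206.0 × 10800 = 2.22 × 10^6 L.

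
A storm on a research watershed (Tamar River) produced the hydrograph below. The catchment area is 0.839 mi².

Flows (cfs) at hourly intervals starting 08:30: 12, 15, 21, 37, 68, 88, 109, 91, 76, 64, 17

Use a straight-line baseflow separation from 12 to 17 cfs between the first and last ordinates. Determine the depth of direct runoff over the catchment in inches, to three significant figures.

Direct runoff: 0.00, 2.50, 8.00, 23.50, 54.00, 73.50, 94.00, 75.50, 60.00, 47.50, 0.00 cfs; ΣQ_DR = 438.5 cfs.
V = ΣQ_DR · Δt = 438.5 × 3600 s = 1.579 × 10^6 ft³.
Over A = 0.839 mi², depth = V / A = 0.810 in.

d ≈ 0.810 in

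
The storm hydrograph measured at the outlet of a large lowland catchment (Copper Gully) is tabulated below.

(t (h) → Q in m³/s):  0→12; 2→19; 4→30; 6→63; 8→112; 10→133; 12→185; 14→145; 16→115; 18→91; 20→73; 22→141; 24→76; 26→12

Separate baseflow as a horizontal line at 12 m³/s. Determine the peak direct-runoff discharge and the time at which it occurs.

Subtracting baseflow gives direct-runoff ordinates: 0.0, 7.0, 18.0, 51.0, 100.0, 121.0, 173.0, 133.0, 103.0, 79.0, 61.0, 129.0, 64.0, 0.0 m³/s.
The maximum is 173.0 m³/s, occurring at the reading for t = 12 h.

Q_p = 173.0 m³/s at t = 12 h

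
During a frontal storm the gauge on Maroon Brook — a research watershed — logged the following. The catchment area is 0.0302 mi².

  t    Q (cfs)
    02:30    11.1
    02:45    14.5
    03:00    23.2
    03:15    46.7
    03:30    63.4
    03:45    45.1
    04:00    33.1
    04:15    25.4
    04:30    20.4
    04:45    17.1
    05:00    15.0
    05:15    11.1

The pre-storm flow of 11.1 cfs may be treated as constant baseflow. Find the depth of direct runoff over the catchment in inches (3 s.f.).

d ≈ 2.47 in

Direct runoff: 0.0, 3.4, 12.1, 35.6, 52.3, 34.0, 22.0, 14.3, 9.3, 6.0, 3.9, 0.0 cfs; ΣQ_DR = 192.9 cfs.
V = ΣQ_DR · Δt = 192.9 × 900 s = 1.736 × 10^5 ft³.
Over A = 0.0302 mi², depth = V / A = 2.47 in.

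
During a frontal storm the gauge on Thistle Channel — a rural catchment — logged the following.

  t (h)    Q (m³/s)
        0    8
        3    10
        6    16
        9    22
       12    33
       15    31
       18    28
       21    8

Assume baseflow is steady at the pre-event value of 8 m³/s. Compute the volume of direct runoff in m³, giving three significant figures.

Direct-runoff ordinates (Q − Q_b): 0.0, 2.0, 8.0, 14.0, 25.0, 23.0, 20.0, 0.0 m³/s.
ΣQ_DR = 92.00 m³/s.
With Δt = 3 h = 10800 s, V = ΣQ_DR · Δt = 92.00 × 10800 = 9.94 × 10^5 m³.

V ≈ 9.94 × 10^5 m³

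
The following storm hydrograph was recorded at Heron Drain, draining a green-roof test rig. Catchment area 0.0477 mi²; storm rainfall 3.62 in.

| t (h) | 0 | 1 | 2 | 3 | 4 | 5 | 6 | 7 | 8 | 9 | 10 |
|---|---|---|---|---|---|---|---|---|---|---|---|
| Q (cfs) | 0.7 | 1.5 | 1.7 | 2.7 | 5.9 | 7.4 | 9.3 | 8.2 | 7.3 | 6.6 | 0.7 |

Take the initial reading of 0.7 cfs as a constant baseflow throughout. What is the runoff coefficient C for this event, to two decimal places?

C ≈ 0.40

ΣQ_DR = 44.30 cfs; V = ΣQ_DR·Δt = 1.595 × 10^5 ft³.
Runoff depth d = V / A = 1.439 in.
C = d / P = 1.439 / 3.62 = 0.40.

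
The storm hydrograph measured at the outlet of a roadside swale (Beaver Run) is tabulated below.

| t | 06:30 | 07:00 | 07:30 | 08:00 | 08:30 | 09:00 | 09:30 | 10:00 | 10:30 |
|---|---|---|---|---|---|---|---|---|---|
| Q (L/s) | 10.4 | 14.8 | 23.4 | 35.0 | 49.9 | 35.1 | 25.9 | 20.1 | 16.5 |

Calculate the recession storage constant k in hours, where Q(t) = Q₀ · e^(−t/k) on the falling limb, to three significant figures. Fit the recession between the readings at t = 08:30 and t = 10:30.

k ≈ 1.81 h

On the falling limb, Q drops from 49.9 to 16.5 L/s between t = 08:30 and t = 10:30 (Δt = 2 h).
k = −Δt / ln(Q₂/Q₁) = −2 / ln(16.5/49.9) = 1.81 h.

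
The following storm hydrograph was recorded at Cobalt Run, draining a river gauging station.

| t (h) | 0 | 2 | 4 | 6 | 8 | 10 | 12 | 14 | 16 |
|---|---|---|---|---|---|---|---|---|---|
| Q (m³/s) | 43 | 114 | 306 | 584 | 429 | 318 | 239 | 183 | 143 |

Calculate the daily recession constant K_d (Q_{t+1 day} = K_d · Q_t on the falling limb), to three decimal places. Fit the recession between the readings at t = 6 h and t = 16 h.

Between t = 6 h and t = 16 h the flow falls from 584 to 143 m³/s over 5×2 h = 10 h.
Per-interval ratio K = (143/584)^(1/5) = 0.7547; K_d = K^(24/2) = 0.034.

K_d ≈ 0.034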